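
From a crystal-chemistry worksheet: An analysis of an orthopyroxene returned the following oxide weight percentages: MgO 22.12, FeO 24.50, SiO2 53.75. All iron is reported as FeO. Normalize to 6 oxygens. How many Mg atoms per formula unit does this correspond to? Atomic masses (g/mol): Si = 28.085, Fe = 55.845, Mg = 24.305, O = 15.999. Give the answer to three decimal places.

1.229 Mg apfu

MgO: 22.12/40.304 = 0.54883 mol → 0.54883 mol Mg, 0.54883 mol O.
FeO: 24.50/71.844 = 0.34102 mol → 0.34102 mol Fe, 0.34102 mol O.
SiO2: 53.75/60.083 = 0.89460 mol → 0.89460 mol Si, 1.78920 mol O.
Total oxygen = 2.67905 mol. Normalization factor = 6/2.67905 = 2.23960.
Mg per 6 O = 0.54883 × 2.23960 = 1.229.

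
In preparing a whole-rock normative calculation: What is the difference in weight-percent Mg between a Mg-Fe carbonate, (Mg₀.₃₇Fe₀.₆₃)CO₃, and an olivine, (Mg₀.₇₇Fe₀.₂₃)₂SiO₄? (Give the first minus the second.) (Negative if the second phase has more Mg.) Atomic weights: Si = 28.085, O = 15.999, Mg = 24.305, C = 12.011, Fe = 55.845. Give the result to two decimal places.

M((Mg₀.₃₇Fe₀.₆₃)CO₃) = 104.183 g/mol, so wt% Mg = 8.993/104.183 × 100 = 8.63%.
M((Mg₀.₇₇Fe₀.₂₃)₂SiO₄) = 155.199 g/mol, so wt% Mg = 37.430/155.199 × 100 = 24.12%.
8.63 − 24.12 = -15.49 pp.

-15.49 percentage points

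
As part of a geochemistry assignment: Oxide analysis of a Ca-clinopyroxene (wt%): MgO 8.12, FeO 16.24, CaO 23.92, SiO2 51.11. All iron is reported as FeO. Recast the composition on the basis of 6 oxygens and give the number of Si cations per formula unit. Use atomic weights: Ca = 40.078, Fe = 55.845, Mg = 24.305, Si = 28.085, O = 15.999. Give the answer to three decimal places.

1.997 Si apfu

MgO: 8.12/40.304 = 0.20147 mol → 0.20147 mol Mg, 0.20147 mol O.
FeO: 16.24/71.844 = 0.22605 mol → 0.22605 mol Fe, 0.22605 mol O.
CaO: 23.92/56.077 = 0.42656 mol → 0.42656 mol Ca, 0.42656 mol O.
SiO2: 51.11/60.083 = 0.85066 mol → 0.85066 mol Si, 1.70132 mol O.
Total oxygen = 2.55540 mol. Normalization factor = 6/2.55540 = 2.34797.
Si per 6 O = 0.85066 × 2.34797 = 1.997.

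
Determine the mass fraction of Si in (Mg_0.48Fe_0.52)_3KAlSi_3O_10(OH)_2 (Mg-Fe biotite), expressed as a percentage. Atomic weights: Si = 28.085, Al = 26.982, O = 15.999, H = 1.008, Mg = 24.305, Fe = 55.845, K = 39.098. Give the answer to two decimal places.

M((Mg_0.48Fe_0.52)_3KAlSi_3O_10(OH)_2) = 466.456 g/mol.
Si contributes 3 × 28.085 = 84.255 g per mole.
84.255/466.456 = 0.1806 → 18.06%.

18.06 mass %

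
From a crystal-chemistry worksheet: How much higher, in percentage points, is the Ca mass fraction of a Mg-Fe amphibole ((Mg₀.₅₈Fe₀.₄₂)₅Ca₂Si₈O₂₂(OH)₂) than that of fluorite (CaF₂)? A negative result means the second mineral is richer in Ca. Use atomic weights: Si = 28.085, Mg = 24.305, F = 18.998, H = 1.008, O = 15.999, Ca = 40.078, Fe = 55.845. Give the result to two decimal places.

M((Mg₀.₅₈Fe₀.₄₂)₅Ca₂Si₈O₂₂(OH)₂) = 878.587 g/mol, so wt% Ca = 80.156/878.587 × 100 = 9.12%.
M(CaF₂) = 78.074 g/mol, so wt% Ca = 40.078/78.074 × 100 = 51.33%.
9.12 − 51.33 = -42.21 pp.

-42.21 percentage points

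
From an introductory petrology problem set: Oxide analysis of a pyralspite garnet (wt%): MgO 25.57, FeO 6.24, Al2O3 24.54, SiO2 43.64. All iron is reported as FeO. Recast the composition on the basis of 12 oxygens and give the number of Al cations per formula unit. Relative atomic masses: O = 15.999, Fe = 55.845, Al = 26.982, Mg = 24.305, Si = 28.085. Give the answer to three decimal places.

1.995 Al apfu

MgO: 25.57/40.304 = 0.63443 mol → 0.63443 mol Mg, 0.63443 mol O.
FeO: 6.24/71.844 = 0.08685 mol → 0.08685 mol Fe, 0.08685 mol O.
Al2O3: 24.54/101.961 = 0.24068 mol → 0.48136 mol Al, 0.72204 mol O.
SiO2: 43.64/60.083 = 0.72633 mol → 0.72633 mol Si, 1.45266 mol O.
Total oxygen = 2.89598 mol. Normalization factor = 12/2.89598 = 4.14368.
Al per 12 O = 0.48136 × 4.14368 = 1.995.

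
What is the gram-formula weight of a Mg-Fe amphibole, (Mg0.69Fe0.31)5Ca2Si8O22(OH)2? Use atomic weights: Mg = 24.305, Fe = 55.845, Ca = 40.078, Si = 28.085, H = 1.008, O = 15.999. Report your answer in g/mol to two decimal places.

861.24 g/mol

The formula mass is the sum 3.45·24.305 + 1.55·55.845 + 2·40.078 + 8·28.085 + 24·15.999 + 2·1.008.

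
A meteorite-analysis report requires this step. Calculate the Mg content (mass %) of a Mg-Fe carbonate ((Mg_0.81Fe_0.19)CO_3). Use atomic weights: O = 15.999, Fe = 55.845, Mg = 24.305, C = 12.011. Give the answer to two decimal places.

Molar mass of (Mg_0.81Fe_0.19)CO_3: 0.81×24.305 + 0.19×55.845 + 1×12.011 + 3×15.999 = 90.306 g/mol.
Mass of Mg per formula unit: 0.81 × 24.305 = 19.687 g.
Weight fraction Mg = 19.687 / 90.306 = 0.2180.

21.80 mass %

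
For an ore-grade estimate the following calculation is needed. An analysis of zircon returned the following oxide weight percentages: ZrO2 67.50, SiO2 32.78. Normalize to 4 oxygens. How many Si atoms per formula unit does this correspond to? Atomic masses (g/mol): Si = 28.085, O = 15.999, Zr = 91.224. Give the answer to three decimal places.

67.50 wt% ZrO2 ÷ 123.222 g/mol = 0.54779 mol, giving 0.54779 Zr and 1.09558 O.
32.78 wt% SiO2 ÷ 60.083 g/mol = 0.54558 mol, giving 0.54558 Si and 1.09116 O.
Oxygen sums to 2.18674; scaling by 4/2.18674 = 1.82921 puts the formula on 4 O.
Si: 0.54558 × 1.82921 = 0.998 atoms per formula unit.

0.998 Si apfu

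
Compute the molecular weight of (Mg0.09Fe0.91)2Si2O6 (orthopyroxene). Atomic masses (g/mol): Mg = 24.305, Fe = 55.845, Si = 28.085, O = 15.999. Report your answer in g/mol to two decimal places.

The formula mass is the sum 0.18*24.305 + 1.82*55.845 + 2*28.085 + 6*15.999.

258.18 g/mol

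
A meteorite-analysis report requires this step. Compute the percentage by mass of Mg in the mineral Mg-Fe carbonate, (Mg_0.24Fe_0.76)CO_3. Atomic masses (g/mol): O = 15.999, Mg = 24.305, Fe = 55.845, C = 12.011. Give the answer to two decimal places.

M((Mg_0.24Fe_0.76)CO_3) = 108.283 g/mol.
Mg contributes 0.24 × 24.305 = 5.833 g per mole.
5.833/108.283 = 0.0539 → 5.39%.

5.39 mass %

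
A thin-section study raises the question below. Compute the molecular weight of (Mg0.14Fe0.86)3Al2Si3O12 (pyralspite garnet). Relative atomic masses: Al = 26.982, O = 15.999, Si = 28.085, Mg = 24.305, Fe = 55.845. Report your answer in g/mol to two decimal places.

M = 0.42·24.305 + 2.58·55.845 + 2·26.982 + 3·28.085 + 12·15.999

484.50 g/mol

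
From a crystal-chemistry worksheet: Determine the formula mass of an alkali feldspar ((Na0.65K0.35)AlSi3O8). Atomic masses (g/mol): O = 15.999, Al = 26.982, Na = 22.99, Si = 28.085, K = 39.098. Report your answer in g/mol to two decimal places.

M = 0.65·22.99 + 0.35·39.098 + 1·26.982 + 3·28.085 + 8·15.999

267.86 g/mol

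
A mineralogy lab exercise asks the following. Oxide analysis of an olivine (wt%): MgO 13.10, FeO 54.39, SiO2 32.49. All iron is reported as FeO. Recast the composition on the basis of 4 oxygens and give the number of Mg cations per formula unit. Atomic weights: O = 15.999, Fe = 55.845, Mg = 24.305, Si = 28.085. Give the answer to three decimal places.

MgO: 13.10/40.304 = 0.32503 mol → 0.32503 mol Mg, 0.32503 mol O.
FeO: 54.39/71.844 = 0.75706 mol → 0.75706 mol Fe, 0.75706 mol O.
SiO2: 32.49/60.083 = 0.54075 mol → 0.54075 mol Si, 1.08150 mol O.
Total oxygen = 2.16359 mol. Normalization factor = 4/2.16359 = 1.84878.
Mg per 4 O = 0.32503 × 1.84878 = 0.601.

0.601 Mg apfu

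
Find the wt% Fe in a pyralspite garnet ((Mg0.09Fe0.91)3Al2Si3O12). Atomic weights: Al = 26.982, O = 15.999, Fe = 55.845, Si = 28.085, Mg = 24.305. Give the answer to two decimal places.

31.16 wt%

Formula mass = 0.27·24.305 + 2.73·55.845 + 2·26.982 + 3·28.085 + 12·15.999 = 489.226 g/mol, of which 152.457 g is Fe.
So Fe makes up 152.457/489.226 = 0.3116 of the mass, i.e. 31.16%.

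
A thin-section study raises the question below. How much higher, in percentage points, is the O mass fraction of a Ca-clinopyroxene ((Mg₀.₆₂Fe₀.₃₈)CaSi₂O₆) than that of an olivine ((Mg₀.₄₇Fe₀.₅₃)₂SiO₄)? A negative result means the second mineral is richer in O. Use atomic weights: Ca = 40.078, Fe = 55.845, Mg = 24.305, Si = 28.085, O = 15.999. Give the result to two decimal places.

5.25 percentage points

M((Mg₀.₆₂Fe₀.₃₈)CaSi₂O₆) = 228.532 g/mol, so wt% O = 95.994/228.532 × 100 = 42.00%.
M((Mg₀.₄₇Fe₀.₅₃)₂SiO₄) = 174.123 g/mol, so wt% O = 63.996/174.123 × 100 = 36.75%.
42.00 − 36.75 = 5.25 pp.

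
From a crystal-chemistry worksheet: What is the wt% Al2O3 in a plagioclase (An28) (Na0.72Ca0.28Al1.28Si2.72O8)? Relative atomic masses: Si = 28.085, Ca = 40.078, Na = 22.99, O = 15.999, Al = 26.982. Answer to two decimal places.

24.47 wt%

M(Na0.72Ca0.28Al1.28Si2.72O8) = 266.695 g/mol; M(Al2O3) = 101.961 g/mol.
Moles Al2O3 per formula unit = 1.28 Al ÷ 2 = 0.6400.
Al2O3 fraction = (0.6400 × 101.961) / 266.695 = 65.255/266.695 = 0.2447.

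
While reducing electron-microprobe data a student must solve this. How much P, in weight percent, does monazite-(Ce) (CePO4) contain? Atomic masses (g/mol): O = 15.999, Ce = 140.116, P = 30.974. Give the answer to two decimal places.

13.18 weight percent

M(CePO4) = 235.086 g/mol.
P contributes 1 × 30.974 = 30.974 g per mole.
30.974/235.086 = 0.1318 → 13.18%.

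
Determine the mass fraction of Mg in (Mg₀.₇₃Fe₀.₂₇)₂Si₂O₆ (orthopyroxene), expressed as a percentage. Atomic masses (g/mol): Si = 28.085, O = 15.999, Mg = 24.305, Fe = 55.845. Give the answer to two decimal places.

16.29 weight percent

Formula mass = 1.46×24.305 + 0.54×55.845 + 2×28.085 + 6×15.999 = 217.806 g/mol, of which 35.485 g is Mg.
So Mg makes up 35.485/217.806 = 0.1629 of the mass, i.e. 16.29%.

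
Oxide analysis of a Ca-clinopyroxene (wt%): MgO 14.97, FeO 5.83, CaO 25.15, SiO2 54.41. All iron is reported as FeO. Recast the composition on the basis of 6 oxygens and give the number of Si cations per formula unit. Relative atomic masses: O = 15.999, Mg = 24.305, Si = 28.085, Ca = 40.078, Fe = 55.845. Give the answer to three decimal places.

MgO: 14.97/40.304 = 0.37143 mol → 0.37143 mol Mg, 0.37143 mol O.
FeO: 5.83/71.844 = 0.08115 mol → 0.08115 mol Fe, 0.08115 mol O.
CaO: 25.15/56.077 = 0.44849 mol → 0.44849 mol Ca, 0.44849 mol O.
SiO2: 54.41/60.083 = 0.90558 mol → 0.90558 mol Si, 1.81116 mol O.
Total oxygen = 2.71223 mol. Normalization factor = 6/2.71223 = 2.21220.
Si per 6 O = 0.90558 × 2.21220 = 2.003.

2.003 Si apfu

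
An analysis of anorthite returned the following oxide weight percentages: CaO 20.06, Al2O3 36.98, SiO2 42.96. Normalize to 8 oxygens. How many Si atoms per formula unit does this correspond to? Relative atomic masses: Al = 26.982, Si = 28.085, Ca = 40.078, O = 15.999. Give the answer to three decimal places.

CaO: 20.06/56.077 = 0.35772 mol → 0.35772 mol Ca, 0.35772 mol O.
Al2O3: 36.98/101.961 = 0.36269 mol → 0.72538 mol Al, 1.08807 mol O.
SiO2: 42.96/60.083 = 0.71501 mol → 0.71501 mol Si, 1.43002 mol O.
Total oxygen = 2.87581 mol. Normalization factor = 8/2.87581 = 2.78182.
Si per 8 O = 0.71501 × 2.78182 = 1.989.

1.989 Si apfu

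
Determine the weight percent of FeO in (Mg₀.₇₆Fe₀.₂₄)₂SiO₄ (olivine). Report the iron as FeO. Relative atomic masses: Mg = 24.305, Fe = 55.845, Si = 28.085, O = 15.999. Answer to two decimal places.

Molar mass of (Mg₀.₇₆Fe₀.₂₄)₂SiO₄ = 1.52·24.305 + 0.48·55.845 + 1·28.085 + 4·15.999 = 155.830 g/mol.
Each formula unit contains 0.48 Fe, equivalent to 0.48/1 = 0.4800 mol FeO.
M(FeO) = 1×55.845 + 1×15.999 = 71.844 g/mol.
Mass of FeO per formula unit = 0.4800 × 71.844 = 34.485 g.
FeO wt% = 34.485 / 155.830 × 100 = 22.13%.

22.13 wt%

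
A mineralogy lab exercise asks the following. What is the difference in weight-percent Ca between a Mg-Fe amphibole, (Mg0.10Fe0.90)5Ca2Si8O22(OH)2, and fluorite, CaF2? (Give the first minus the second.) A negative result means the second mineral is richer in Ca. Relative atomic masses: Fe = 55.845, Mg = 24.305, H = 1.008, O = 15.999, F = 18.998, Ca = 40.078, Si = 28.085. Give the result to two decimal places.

-42.93 percentage points

Ca in (Mg0.10Fe0.90)5Ca2Si8O22(OH)2: molar mass 954.283 g/mol; 2×40.078 = 80.156 g → 8.40 wt%.
Ca in CaF2: molar mass 78.074 g/mol; 1×40.078 = 40.078 g → 51.33 wt%.
Difference = 8.40 − 51.33 = -42.93 percentage points.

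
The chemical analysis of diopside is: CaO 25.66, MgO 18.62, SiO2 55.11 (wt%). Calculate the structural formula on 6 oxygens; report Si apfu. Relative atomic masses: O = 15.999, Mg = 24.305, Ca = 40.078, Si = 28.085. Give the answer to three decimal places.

1.998 Si apfu

CaO (M=56.077): mol = 0.45759; Ca = 0.45759, O = 0.45759.
MgO (M=40.304): mol = 0.46199; Mg = 0.46199, O = 0.46199.
SiO2 (M=60.083): mol = 0.91723; Si = 0.91723, O = 1.83446.
ΣO = 2.75404; factor = 6/ΣO = 2.17862.
Si apfu = 0.91723 × 2.17862 = 1.998.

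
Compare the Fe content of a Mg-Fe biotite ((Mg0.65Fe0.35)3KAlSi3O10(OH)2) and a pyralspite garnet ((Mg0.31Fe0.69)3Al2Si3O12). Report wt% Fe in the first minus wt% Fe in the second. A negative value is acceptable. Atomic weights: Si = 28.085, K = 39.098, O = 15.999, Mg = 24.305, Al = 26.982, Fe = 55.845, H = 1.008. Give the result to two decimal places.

-11.66 percentage points

First mineral: 58.637 g Fe in 450.371 g formula = 13.02 wt% Fe.
Second mineral: 115.599 g Fe in 468.410 g formula = 24.68 wt% Fe.
13.02% − 24.68% gives a difference of -11.66 percentage points.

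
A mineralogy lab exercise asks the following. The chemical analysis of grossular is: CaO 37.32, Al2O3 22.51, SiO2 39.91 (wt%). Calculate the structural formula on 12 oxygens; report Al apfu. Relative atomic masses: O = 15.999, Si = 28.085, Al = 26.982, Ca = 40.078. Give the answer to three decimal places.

37.32 wt% CaO ÷ 56.077 g/mol = 0.66551 mol, giving 0.66551 Ca and 0.66551 O.
22.51 wt% Al2O3 ÷ 101.961 g/mol = 0.22077 mol, giving 0.44154 Al and 0.66231 O.
39.91 wt% SiO2 ÷ 60.083 g/mol = 0.66425 mol, giving 0.66425 Si and 1.32850 O.
Oxygen sums to 2.65632; scaling by 12/2.65632 = 4.51753 puts the formula on 12 O.
Al: 0.44154 × 4.51753 = 1.995 atoms per formula unit.

1.995 Al apfu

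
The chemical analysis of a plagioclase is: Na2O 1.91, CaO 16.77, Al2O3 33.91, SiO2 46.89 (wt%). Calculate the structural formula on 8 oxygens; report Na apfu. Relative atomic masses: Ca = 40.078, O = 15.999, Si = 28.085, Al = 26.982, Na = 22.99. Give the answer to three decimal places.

0.171 Na apfu

Na2O (M=61.979): mol = 0.03082; Na = 0.06164, O = 0.03082.
CaO (M=56.077): mol = 0.29905; Ca = 0.29905, O = 0.29905.
Al2O3 (M=101.961): mol = 0.33258; Al = 0.66516, O = 0.99774.
SiO2 (M=60.083): mol = 0.78042; Si = 0.78042, O = 1.56084.
ΣO = 2.88845; factor = 8/ΣO = 2.76965.
Na apfu = 0.06164 × 2.76965 = 0.171.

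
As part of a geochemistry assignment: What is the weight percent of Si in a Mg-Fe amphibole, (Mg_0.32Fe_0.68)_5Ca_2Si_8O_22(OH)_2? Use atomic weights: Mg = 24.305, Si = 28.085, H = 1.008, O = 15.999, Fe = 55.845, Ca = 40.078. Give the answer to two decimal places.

24.43 weight percent

M((Mg_0.32Fe_0.68)_5Ca_2Si_8O_22(OH)_2) = 919.589 g/mol.
Si contributes 8 × 28.085 = 224.680 g per mole.
224.680/919.589 = 0.2443 → 24.43%.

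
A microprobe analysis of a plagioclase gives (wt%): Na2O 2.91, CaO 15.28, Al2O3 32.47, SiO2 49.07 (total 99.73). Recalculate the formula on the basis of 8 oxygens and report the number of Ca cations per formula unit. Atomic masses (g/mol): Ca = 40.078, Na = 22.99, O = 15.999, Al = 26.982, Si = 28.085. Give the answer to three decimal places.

0.750 Ca apfu

2.91 wt% Na2O ÷ 61.979 g/mol = 0.04695 mol, giving 0.09390 Na and 0.04695 O.
15.28 wt% CaO ÷ 56.077 g/mol = 0.27248 mol, giving 0.27248 Ca and 0.27248 O.
32.47 wt% Al2O3 ÷ 101.961 g/mol = 0.31846 mol, giving 0.63692 Al and 0.95538 O.
49.07 wt% SiO2 ÷ 60.083 g/mol = 0.81670 mol, giving 0.81670 Si and 1.63340 O.
Oxygen sums to 2.90821; scaling by 8/2.90821 = 2.75083 puts the formula on 8 O.
Ca: 0.27248 × 2.75083 = 0.750 atoms per formula unit.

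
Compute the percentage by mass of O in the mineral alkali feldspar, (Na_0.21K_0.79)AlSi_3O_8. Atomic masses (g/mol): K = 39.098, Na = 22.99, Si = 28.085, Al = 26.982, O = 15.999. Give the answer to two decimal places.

M((Na_0.21K_0.79)AlSi_3O_8) = 274.944 g/mol.
O contributes 8 × 15.999 = 127.992 g per mole.
127.992/274.944 = 0.4655 → 46.55%.

46.55 wt%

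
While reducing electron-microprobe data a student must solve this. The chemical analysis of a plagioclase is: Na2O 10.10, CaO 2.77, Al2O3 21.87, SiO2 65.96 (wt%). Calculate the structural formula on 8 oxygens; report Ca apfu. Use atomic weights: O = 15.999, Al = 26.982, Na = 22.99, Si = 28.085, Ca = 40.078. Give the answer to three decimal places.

Na2O (M=61.979): mol = 0.16296; Na = 0.32592, O = 0.16296.
CaO (M=56.077): mol = 0.04940; Ca = 0.04940, O = 0.04940.
Al2O3 (M=101.961): mol = 0.21449; Al = 0.42898, O = 0.64347.
SiO2 (M=60.083): mol = 1.09781; Si = 1.09781, O = 2.19562.
ΣO = 3.05145; factor = 8/ΣO = 2.62170.
Ca apfu = 0.04940 × 2.62170 = 0.130.

0.130 Ca apfu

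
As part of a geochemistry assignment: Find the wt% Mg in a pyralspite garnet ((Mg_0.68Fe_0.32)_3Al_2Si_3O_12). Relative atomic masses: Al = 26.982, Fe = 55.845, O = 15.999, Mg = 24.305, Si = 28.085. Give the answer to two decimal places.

Molar mass of (Mg_0.68Fe_0.32)_3Al_2Si_3O_12: 2.04*24.305 + 0.96*55.845 + 2*26.982 + 3*28.085 + 12*15.999 = 433.400 g/mol.
Mass of Mg per formula unit: 2.04 × 24.305 = 49.582 g.
Weight fraction Mg = 49.582 / 433.400 = 0.1144.

11.44 wt%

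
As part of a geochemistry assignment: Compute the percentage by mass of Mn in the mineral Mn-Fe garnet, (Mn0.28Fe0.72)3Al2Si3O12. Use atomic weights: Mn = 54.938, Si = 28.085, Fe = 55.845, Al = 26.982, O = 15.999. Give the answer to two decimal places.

Formula mass = 0.84·54.938 + 2.16·55.845 + 2·26.982 + 3·28.085 + 12·15.999 = 496.980 g/mol, of which 46.148 g is Mn.
So Mn makes up 46.148/496.980 = 0.0929 of the mass, i.e. 9.29%.

9.29 weight percent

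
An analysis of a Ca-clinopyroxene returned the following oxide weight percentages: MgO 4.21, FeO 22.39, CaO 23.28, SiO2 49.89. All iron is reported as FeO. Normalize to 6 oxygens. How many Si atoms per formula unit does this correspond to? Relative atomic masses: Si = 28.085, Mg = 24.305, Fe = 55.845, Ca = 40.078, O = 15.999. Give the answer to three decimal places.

1.999 Si apfu

MgO: 4.21/40.304 = 0.10446 mol → 0.10446 mol Mg, 0.10446 mol O.
FeO: 22.39/71.844 = 0.31165 mol → 0.31165 mol Fe, 0.31165 mol O.
CaO: 23.28/56.077 = 0.41514 mol → 0.41514 mol Ca, 0.41514 mol O.
SiO2: 49.89/60.083 = 0.83035 mol → 0.83035 mol Si, 1.66070 mol O.
Total oxygen = 2.49195 mol. Normalization factor = 6/2.49195 = 2.40775.
Si per 6 O = 0.83035 × 2.40775 = 1.999.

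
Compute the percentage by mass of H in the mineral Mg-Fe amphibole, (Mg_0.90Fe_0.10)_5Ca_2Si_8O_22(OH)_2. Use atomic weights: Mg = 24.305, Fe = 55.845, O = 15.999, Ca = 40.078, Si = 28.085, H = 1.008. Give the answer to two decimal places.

0.24 mass %

M((Mg_0.90Fe_0.10)_5Ca_2Si_8O_22(OH)_2) = 828.123 g/mol.
H contributes 2 × 1.008 = 2.016 g per mole.
2.016/828.123 = 0.0024 → 0.24%.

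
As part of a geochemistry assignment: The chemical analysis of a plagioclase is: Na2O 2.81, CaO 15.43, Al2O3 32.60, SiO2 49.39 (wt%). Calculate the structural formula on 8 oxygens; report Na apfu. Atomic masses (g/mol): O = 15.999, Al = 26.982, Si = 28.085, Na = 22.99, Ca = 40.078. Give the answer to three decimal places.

Na2O (M=61.979): mol = 0.04534; Na = 0.09068, O = 0.04534.
CaO (M=56.077): mol = 0.27516; Ca = 0.27516, O = 0.27516.
Al2O3 (M=101.961): mol = 0.31973; Al = 0.63946, O = 0.95919.
SiO2 (M=60.083): mol = 0.82203; Si = 0.82203, O = 1.64406.
ΣO = 2.92375; factor = 8/ΣO = 2.73621.
Na apfu = 0.09068 × 2.73621 = 0.248.

0.248 Na apfu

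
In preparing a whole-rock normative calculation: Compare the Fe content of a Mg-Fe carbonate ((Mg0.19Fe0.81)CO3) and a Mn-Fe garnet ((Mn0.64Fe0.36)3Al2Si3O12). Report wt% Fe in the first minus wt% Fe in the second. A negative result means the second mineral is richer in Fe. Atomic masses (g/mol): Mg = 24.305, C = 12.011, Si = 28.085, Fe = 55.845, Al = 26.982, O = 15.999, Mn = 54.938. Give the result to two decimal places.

29.01 percentage points

Fe in (Mg0.19Fe0.81)CO3: molar mass 109.860 g/mol; 0.81×55.845 = 45.234 g → 41.17 wt%.
Fe in (Mn0.64Fe0.36)3Al2Si3O12: molar mass 496.001 g/mol; 1.08×55.845 = 60.313 g → 12.16 wt%.
Difference = 41.17 − 12.16 = 29.01 percentage points.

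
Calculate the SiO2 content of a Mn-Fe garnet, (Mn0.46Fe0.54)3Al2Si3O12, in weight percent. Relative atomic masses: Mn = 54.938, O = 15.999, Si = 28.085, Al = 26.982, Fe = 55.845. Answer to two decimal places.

36.30 wt%

Formula mass = 496.490 g/mol.
3 Si → 3.0000 mol SiO2 per formula unit; M(SiO2) = 60.083, so SiO2 mass = 180.249 g.
180.249/496.490 × 100 = 36.30 wt%.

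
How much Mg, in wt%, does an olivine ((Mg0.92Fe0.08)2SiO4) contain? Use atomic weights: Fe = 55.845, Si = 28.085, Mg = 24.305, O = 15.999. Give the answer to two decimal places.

Formula mass = 1.84·24.305 + 0.16·55.845 + 1·28.085 + 4·15.999 = 145.737 g/mol, of which 44.721 g is Mg.
So Mg makes up 44.721/145.737 = 0.3069 of the mass, i.e. 30.69%.

30.69 wt%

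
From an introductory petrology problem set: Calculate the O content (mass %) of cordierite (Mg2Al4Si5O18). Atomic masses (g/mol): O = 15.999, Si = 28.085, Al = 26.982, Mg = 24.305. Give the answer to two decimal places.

49.23 mass %

Formula mass = 2*24.305 + 4*26.982 + 5*28.085 + 18*15.999 = 584.945 g/mol, of which 287.982 g is O.
So O makes up 287.982/584.945 = 0.4923 of the mass, i.e. 49.23%.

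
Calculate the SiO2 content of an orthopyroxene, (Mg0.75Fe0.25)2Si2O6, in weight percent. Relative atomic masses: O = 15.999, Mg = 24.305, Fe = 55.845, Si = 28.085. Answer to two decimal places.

Molar mass of (Mg0.75Fe0.25)2Si2O6 = 1.50×24.305 + 0.50×55.845 + 2×28.085 + 6×15.999 = 216.544 g/mol.
Each formula unit contains 2 Si, equivalent to 2/1 = 2.0000 mol SiO2.
M(SiO2) = 1×28.085 + 2×15.999 = 60.083 g/mol.
Mass of SiO2 per formula unit = 2.0000 × 60.083 = 120.166 g.
SiO2 wt% = 120.166 / 216.544 × 100 = 55.49%.

55.49 wt%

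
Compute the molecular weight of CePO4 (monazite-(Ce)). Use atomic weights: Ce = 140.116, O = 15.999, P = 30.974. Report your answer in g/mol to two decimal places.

M = 1·140.116 + 1·30.974 + 4·15.999

235.09 g/mol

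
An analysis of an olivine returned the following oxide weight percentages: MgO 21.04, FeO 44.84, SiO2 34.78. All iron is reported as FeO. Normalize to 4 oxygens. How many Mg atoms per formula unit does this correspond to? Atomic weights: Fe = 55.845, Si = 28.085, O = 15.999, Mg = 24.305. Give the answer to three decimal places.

21.04 wt% MgO ÷ 40.304 g/mol = 0.52203 mol, giving 0.52203 Mg and 0.52203 O.
44.84 wt% FeO ÷ 71.844 g/mol = 0.62413 mol, giving 0.62413 Fe and 0.62413 O.
34.78 wt% SiO2 ÷ 60.083 g/mol = 0.57887 mol, giving 0.57887 Si and 1.15774 O.
Oxygen sums to 2.30390; scaling by 4/2.30390 = 1.73619 puts the formula on 4 O.
Mg: 0.52203 × 1.73619 = 0.906 atoms per formula unit.

0.906 Mg apfu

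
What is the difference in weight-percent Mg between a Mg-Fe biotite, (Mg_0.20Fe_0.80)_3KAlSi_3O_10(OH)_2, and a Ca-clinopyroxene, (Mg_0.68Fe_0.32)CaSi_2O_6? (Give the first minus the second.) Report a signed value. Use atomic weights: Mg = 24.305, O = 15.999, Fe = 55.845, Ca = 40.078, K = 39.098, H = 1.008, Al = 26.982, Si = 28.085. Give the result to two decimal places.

-4.33 percentage points

Mg in (Mg_0.20Fe_0.80)_3KAlSi_3O_10(OH)_2: molar mass 492.950 g/mol; 0.60×24.305 = 14.583 g → 2.96 wt%.
Mg in (Mg_0.68Fe_0.32)CaSi_2O_6: molar mass 226.640 g/mol; 0.68×24.305 = 16.527 g → 7.29 wt%.
Difference = 2.96 − 7.29 = -4.33 percentage points.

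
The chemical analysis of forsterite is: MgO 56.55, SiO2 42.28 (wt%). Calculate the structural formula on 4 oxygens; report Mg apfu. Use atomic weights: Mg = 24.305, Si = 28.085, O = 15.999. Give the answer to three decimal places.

MgO (M=40.304): mol = 1.40309; Mg = 1.40309, O = 1.40309.
SiO2 (M=60.083): mol = 0.70369; Si = 0.70369, O = 1.40738.
ΣO = 2.81047; factor = 4/ΣO = 1.42325.
Mg apfu = 1.40309 × 1.42325 = 1.997.

1.997 Mg apfu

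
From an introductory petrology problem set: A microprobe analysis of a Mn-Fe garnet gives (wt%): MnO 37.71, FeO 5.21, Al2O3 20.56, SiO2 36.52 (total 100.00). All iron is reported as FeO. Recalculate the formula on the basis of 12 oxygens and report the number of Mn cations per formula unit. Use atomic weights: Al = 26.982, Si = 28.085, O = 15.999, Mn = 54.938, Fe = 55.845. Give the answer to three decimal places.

MnO (M=70.937): mol = 0.53160; Mn = 0.53160, O = 0.53160.
FeO (M=71.844): mol = 0.07252; Fe = 0.07252, O = 0.07252.
Al2O3 (M=101.961): mol = 0.20165; Al = 0.40330, O = 0.60495.
SiO2 (M=60.083): mol = 0.60783; Si = 0.60783, O = 1.21566.
ΣO = 2.42473; factor = 12/ΣO = 4.94900.
Mn apfu = 0.53160 × 4.94900 = 2.631.

2.631 Mn apfu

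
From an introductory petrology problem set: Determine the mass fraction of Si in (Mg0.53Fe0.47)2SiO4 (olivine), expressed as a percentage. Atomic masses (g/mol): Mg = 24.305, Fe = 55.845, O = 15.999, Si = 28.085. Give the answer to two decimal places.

Formula mass = 1.06*24.305 + 0.94*55.845 + 1*28.085 + 4*15.999 = 170.339 g/mol, of which 28.085 g is Si.
So Si makes up 28.085/170.339 = 0.1649 of the mass, i.e. 16.49%.

16.49 mass %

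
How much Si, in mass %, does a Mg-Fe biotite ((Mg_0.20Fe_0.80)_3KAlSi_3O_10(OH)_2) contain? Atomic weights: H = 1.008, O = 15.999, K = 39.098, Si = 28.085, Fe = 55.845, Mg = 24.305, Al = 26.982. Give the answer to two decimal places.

17.09 mass %

Formula mass = 0.60·24.305 + 2.40·55.845 + 1·39.098 + 1·26.982 + 3·28.085 + 12·15.999 + 2·1.008 = 492.950 g/mol, of which 84.255 g is Si.
So Si makes up 84.255/492.950 = 0.1709 of the mass, i.e. 17.09%.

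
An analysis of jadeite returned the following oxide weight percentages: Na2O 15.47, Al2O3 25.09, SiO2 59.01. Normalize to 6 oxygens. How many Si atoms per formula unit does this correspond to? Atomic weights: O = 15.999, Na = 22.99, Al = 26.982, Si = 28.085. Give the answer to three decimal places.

1.996 Si apfu

Na2O: 15.47/61.979 = 0.24960 mol → 0.49920 mol Na, 0.24960 mol O.
Al2O3: 25.09/101.961 = 0.24607 mol → 0.49214 mol Al, 0.73821 mol O.
SiO2: 59.01/60.083 = 0.98214 mol → 0.98214 mol Si, 1.96428 mol O.
Total oxygen = 2.95209 mol. Normalization factor = 6/2.95209 = 2.03246.
Si per 6 O = 0.98214 × 2.03246 = 1.996.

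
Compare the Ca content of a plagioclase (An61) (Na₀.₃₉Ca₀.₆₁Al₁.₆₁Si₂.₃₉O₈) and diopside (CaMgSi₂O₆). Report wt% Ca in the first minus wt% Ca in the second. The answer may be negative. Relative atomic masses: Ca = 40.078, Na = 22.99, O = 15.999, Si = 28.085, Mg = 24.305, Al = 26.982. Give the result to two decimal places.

-9.52 percentage points

Ca in Na₀.₃₉Ca₀.₆₁Al₁.₆₁Si₂.₃₉O₈: molar mass 271.970 g/mol; 0.61×40.078 = 24.448 g → 8.99 wt%.
Ca in CaMgSi₂O₆: molar mass 216.547 g/mol; 1×40.078 = 40.078 g → 18.51 wt%.
Difference = 8.99 − 18.51 = -9.52 percentage points.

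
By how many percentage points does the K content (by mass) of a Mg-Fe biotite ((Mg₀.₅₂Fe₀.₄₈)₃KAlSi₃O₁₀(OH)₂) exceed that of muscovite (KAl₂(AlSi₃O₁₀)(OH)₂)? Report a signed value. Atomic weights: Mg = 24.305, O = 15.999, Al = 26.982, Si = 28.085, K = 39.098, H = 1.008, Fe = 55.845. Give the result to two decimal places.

-1.37 percentage points

K in (Mg₀.₅₂Fe₀.₄₈)₃KAlSi₃O₁₀(OH)₂: molar mass 462.672 g/mol; 1×39.098 = 39.098 g → 8.45 wt%.
K in KAl₂(AlSi₃O₁₀)(OH)₂: molar mass 398.303 g/mol; 1×39.098 = 39.098 g → 9.82 wt%.
Difference = 8.45 − 9.82 = -1.37 percentage points.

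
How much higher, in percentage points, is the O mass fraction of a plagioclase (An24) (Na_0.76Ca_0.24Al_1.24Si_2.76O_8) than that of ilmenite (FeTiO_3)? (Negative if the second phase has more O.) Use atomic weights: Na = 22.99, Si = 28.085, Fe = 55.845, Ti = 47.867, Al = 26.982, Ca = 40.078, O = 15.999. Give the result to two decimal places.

16.47 percentage points

O in Na_0.76Ca_0.24Al_1.24Si_2.76O_8: molar mass 266.055 g/mol; 8×15.999 = 127.992 g → 48.11 wt%.
O in FeTiO_3: molar mass 151.709 g/mol; 3×15.999 = 47.997 g → 31.64 wt%.
Difference = 48.11 − 31.64 = 16.47 percentage points.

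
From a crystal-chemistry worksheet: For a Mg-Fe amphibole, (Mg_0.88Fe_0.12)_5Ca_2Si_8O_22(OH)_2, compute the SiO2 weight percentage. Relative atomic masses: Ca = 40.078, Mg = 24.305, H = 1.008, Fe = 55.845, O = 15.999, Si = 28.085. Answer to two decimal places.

Molar mass of (Mg_0.88Fe_0.12)_5Ca_2Si_8O_22(OH)_2 = 4.40·24.305 + 0.60·55.845 + 2·40.078 + 8·28.085 + 24·15.999 + 2·1.008 = 831.277 g/mol.
Each formula unit contains 8 Si, equivalent to 8/1 = 8.0000 mol SiO2.
M(SiO2) = 1×28.085 + 2×15.999 = 60.083 g/mol.
Mass of SiO2 per formula unit = 8.0000 × 60.083 = 480.664 g.
SiO2 wt% = 480.664 / 831.277 × 100 = 57.82%.

57.82 wt%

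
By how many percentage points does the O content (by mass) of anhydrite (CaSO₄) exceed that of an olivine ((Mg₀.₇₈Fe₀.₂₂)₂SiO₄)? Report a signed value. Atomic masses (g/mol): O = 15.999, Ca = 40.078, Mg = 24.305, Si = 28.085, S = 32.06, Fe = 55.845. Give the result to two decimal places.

M(CaSO₄) = 136.134 g/mol, so wt% O = 63.996/136.134 × 100 = 47.01%.
M((Mg₀.₇₈Fe₀.₂₂)₂SiO₄) = 154.569 g/mol, so wt% O = 63.996/154.569 × 100 = 41.40%.
47.01 − 41.40 = 5.61 pp.

5.61 percentage points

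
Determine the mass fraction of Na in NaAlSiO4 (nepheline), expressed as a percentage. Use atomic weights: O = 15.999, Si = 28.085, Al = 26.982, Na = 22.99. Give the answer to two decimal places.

Molar mass of NaAlSiO4: 1×22.99 + 1×26.982 + 1×28.085 + 4×15.999 = 142.053 g/mol.
Mass of Na per formula unit: 1 × 22.99 = 22.990 g.
Weight fraction Na = 22.990 / 142.053 = 0.1618.

16.18 wt%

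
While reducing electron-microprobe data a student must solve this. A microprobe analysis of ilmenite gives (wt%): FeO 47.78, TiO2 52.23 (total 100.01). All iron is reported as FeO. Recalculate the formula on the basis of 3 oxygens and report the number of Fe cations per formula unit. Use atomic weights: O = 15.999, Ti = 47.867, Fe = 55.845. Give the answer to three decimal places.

47.78 wt% FeO ÷ 71.844 g/mol = 0.66505 mol, giving 0.66505 Fe and 0.66505 O.
52.23 wt% TiO2 ÷ 79.865 g/mol = 0.65398 mol, giving 0.65398 Ti and 1.30796 O.
Oxygen sums to 1.97301; scaling by 3/1.97301 = 1.52052 puts the formula on 3 O.
Fe: 0.66505 × 1.52052 = 1.011 atoms per formula unit.

1.011 Fe apfu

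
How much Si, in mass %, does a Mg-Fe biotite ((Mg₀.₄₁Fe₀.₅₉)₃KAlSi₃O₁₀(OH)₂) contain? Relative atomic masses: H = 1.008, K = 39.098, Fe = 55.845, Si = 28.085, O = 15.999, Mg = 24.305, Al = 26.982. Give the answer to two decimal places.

17.81 mass %

Molar mass of (Mg₀.₄₁Fe₀.₅₉)₃KAlSi₃O₁₀(OH)₂: 1.23*24.305 + 1.77*55.845 + 1*39.098 + 1*26.982 + 3*28.085 + 12*15.999 + 2*1.008 = 473.080 g/mol.
Mass of Si per formula unit: 3 × 28.085 = 84.255 g.
Weight fraction Si = 84.255 / 473.080 = 0.1781.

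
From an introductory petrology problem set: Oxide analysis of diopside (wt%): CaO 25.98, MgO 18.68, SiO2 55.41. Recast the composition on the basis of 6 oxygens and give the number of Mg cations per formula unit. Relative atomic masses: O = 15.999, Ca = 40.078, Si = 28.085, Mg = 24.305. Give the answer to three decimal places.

CaO: 25.98/56.077 = 0.46329 mol → 0.46329 mol Ca, 0.46329 mol O.
MgO: 18.68/40.304 = 0.46348 mol → 0.46348 mol Mg, 0.46348 mol O.
SiO2: 55.41/60.083 = 0.92222 mol → 0.92222 mol Si, 1.84444 mol O.
Total oxygen = 2.77121 mol. Normalization factor = 6/2.77121 = 2.16512.
Mg per 6 O = 0.46348 × 2.16512 = 1.003.

1.003 Mg apfu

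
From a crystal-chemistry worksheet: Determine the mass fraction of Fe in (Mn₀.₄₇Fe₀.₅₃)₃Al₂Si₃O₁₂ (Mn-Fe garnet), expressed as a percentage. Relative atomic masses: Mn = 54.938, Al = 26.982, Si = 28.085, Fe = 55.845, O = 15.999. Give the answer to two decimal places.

17.89 weight percent

M((Mn₀.₄₇Fe₀.₅₃)₃Al₂Si₃O₁₂) = 496.463 g/mol.
Fe contributes 1.59 × 55.845 = 88.794 g per mole.
88.794/496.463 = 0.1789 → 17.89%.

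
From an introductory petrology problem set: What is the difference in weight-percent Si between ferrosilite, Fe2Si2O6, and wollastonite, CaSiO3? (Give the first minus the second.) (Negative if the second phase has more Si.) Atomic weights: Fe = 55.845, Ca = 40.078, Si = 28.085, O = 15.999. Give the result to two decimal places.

-2.89 percentage points

Si in Fe2Si2O6: molar mass 263.854 g/mol; 2×28.085 = 56.170 g → 21.29 wt%.
Si in CaSiO3: molar mass 116.160 g/mol; 1×28.085 = 28.085 g → 24.18 wt%.
Difference = 21.29 − 24.18 = -2.89 percentage points.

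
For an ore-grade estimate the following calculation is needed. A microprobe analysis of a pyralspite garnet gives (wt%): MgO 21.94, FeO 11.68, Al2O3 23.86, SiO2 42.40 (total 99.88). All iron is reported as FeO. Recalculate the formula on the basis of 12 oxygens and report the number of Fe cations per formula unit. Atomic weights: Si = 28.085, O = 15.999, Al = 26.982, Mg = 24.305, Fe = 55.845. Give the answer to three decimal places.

21.94 wt% MgO ÷ 40.304 g/mol = 0.54436 mol, giving 0.54436 Mg and 0.54436 O.
11.68 wt% FeO ÷ 71.844 g/mol = 0.16257 mol, giving 0.16257 Fe and 0.16257 O.
23.86 wt% Al2O3 ÷ 101.961 g/mol = 0.23401 mol, giving 0.46802 Al and 0.70203 O.
42.40 wt% SiO2 ÷ 60.083 g/mol = 0.70569 mol, giving 0.70569 Si and 1.41138 O.
Oxygen sums to 2.82034; scaling by 12/2.82034 = 4.25481 puts the formula on 12 O.
Fe: 0.16257 × 4.25481 = 0.692 atoms per formula unit.

0.692 Fe apfu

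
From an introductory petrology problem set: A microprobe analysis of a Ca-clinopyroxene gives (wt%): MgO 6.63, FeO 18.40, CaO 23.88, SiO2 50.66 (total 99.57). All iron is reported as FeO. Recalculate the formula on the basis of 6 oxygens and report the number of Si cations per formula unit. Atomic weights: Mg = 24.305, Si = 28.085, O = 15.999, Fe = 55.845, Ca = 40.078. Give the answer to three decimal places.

MgO: 6.63/40.304 = 0.16450 mol → 0.16450 mol Mg, 0.16450 mol O.
FeO: 18.40/71.844 = 0.25611 mol → 0.25611 mol Fe, 0.25611 mol O.
CaO: 23.88/56.077 = 0.42584 mol → 0.42584 mol Ca, 0.42584 mol O.
SiO2: 50.66/60.083 = 0.84317 mol → 0.84317 mol Si, 1.68634 mol O.
Total oxygen = 2.53279 mol. Normalization factor = 6/2.53279 = 2.36893.
Si per 6 O = 0.84317 × 2.36893 = 1.997.

1.997 Si apfu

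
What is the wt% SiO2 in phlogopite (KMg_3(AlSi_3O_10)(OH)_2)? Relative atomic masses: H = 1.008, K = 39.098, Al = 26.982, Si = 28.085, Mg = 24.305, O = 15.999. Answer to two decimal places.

Formula mass = 417.254 g/mol.
3 Si → 3.0000 mol SiO2 per formula unit; M(SiO2) = 60.083, so SiO2 mass = 180.249 g.
180.249/417.254 × 100 = 43.20 wt%.

43.20 wt%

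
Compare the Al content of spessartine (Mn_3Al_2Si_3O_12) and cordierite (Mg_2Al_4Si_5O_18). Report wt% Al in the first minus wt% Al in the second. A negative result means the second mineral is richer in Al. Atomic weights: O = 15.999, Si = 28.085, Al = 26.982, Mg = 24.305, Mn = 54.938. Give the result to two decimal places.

-7.55 percentage points

First mineral: 53.964 g Al in 495.021 g formula = 10.90 wt% Al.
Second mineral: 107.928 g Al in 584.945 g formula = 18.45 wt% Al.
10.90% − 18.45% gives a difference of -7.55 percentage points.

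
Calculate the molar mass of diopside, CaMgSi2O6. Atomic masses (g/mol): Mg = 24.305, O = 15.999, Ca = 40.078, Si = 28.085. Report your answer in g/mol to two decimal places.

Ca: 1 × 40.078 = 40.0780
Mg: 1 × 24.305 = 24.3050
Si: 2 × 28.085 = 56.1700
O: 6 × 15.999 = 95.9940
Summing the contributions gives the formula mass.

216.55 g/mol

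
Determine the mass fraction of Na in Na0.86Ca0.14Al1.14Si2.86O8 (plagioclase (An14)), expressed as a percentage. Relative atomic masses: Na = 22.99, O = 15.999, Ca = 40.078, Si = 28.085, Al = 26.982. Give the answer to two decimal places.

7.48 wt%

M(Na0.86Ca0.14Al1.14Si2.86O8) = 264.457 g/mol.
Na contributes 0.86 × 22.99 = 19.771 g per mole.
19.771/264.457 = 0.0748 → 7.48%.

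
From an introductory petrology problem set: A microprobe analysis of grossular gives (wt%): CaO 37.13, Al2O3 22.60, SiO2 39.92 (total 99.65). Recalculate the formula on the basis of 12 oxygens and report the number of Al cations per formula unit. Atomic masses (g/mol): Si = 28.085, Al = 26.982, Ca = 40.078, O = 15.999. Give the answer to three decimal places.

2.003 Al apfu

37.13 wt% CaO ÷ 56.077 g/mol = 0.66213 mol, giving 0.66213 Ca and 0.66213 O.
22.60 wt% Al2O3 ÷ 101.961 g/mol = 0.22165 mol, giving 0.44330 Al and 0.66495 O.
39.92 wt% SiO2 ÷ 60.083 g/mol = 0.66441 mol, giving 0.66441 Si and 1.32882 O.
Oxygen sums to 2.65590; scaling by 12/2.65590 = 4.51824 puts the formula on 12 O.
Al: 0.44330 × 4.51824 = 2.003 atoms per formula unit.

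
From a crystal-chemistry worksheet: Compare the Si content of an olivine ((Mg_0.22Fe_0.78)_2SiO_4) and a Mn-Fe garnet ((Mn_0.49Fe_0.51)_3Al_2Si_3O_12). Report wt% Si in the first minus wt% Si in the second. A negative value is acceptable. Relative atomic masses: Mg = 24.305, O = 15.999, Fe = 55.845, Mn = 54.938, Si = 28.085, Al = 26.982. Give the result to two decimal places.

M((Mg_0.22Fe_0.78)_2SiO_4) = 189.893 g/mol, so wt% Si = 28.085/189.893 × 100 = 14.79%.
M((Mn_0.49Fe_0.51)_3Al_2Si_3O_12) = 496.409 g/mol, so wt% Si = 84.255/496.409 × 100 = 16.97%.
14.79 − 16.97 = -2.18 pp.

-2.18 percentage points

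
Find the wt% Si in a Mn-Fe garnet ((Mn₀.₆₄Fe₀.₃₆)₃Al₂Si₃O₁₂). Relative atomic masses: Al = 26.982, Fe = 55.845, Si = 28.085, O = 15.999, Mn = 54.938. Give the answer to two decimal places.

M((Mn₀.₆₄Fe₀.₃₆)₃Al₂Si₃O₁₂) = 496.001 g/mol.
Si contributes 3 × 28.085 = 84.255 g per mole.
84.255/496.001 = 0.1699 → 16.99%.

16.99 weight percent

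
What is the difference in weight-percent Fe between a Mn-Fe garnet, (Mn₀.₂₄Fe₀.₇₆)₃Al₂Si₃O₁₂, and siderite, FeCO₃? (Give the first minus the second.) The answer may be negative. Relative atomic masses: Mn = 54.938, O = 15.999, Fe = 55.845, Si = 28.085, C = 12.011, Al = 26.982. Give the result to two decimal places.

-22.59 percentage points

First mineral: 127.327 g Fe in 497.089 g formula = 25.61 wt% Fe.
Second mineral: 55.845 g Fe in 115.853 g formula = 48.20 wt% Fe.
25.61% − 48.20% gives a difference of -22.59 percentage points.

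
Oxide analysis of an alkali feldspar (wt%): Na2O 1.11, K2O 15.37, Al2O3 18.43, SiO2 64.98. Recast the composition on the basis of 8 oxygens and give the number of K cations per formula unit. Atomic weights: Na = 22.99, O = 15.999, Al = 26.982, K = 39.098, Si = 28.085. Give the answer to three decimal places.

0.905 K apfu

Na2O: 1.11/61.979 = 0.01791 mol → 0.03582 mol Na, 0.01791 mol O.
K2O: 15.37/94.195 = 0.16317 mol → 0.32634 mol K, 0.16317 mol O.
Al2O3: 18.43/101.961 = 0.18076 mol → 0.36152 mol Al, 0.54228 mol O.
SiO2: 64.98/60.083 = 1.08150 mol → 1.08150 mol Si, 2.16300 mol O.
Total oxygen = 2.88636 mol. Normalization factor = 8/2.88636 = 2.77166.
K per 8 O = 0.32634 × 2.77166 = 0.905.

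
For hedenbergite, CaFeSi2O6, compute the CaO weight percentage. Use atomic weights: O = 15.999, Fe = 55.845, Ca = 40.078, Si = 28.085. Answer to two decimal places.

Formula mass = 248.087 g/mol.
1 Ca → 1.0000 mol CaO per formula unit; M(CaO) = 56.077, so CaO mass = 56.077 g.
56.077/248.087 × 100 = 22.60 wt%.

22.60 wt%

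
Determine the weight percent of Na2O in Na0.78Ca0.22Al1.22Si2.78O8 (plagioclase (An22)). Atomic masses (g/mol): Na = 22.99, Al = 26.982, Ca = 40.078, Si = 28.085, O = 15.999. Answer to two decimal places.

9.10 wt%

M(Na0.78Ca0.22Al1.22Si2.78O8) = 265.736 g/mol; M(Na2O) = 61.979 g/mol.
Moles Na2O per formula unit = 0.78 Na ÷ 2 = 0.3900.
Na2O fraction = (0.3900 × 61.979) / 265.736 = 24.172/265.736 = 0.0910.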